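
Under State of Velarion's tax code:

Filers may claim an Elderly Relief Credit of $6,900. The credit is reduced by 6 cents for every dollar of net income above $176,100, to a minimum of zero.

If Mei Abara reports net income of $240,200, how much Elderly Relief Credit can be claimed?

$3,054

Elderly Relief Credit: 6% of the $64,100 excess over $176,100 is $3,846; credit = $6,900 − $3,846 = $3,054.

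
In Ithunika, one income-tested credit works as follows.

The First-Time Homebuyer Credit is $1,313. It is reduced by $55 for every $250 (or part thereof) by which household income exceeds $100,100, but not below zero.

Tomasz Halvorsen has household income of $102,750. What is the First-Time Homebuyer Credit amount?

First-Time Homebuyer Credit: income exceeds $100,100 by $2,650, which is 11 full-or-partial $250 increments; reduction = 11 × $55 = $605, leaving $708.

$708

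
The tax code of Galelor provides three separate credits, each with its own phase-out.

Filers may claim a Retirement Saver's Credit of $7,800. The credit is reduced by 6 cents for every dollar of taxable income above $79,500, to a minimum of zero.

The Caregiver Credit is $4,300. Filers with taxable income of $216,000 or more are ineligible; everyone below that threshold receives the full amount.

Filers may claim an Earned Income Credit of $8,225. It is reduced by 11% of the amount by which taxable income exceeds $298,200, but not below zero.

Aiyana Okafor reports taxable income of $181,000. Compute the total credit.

$14,235

Retirement Saver's Credit: 6% of the $101,500 excess over $79,500 is $6,090; credit = $7,800 − $6,090 = $1,710.
Caregiver Credit: $181,000 is below the $216,000 cutoff, so the full $4,300 applies.
Earned Income Credit: $181,000 is at or below the $298,200 threshold, so the full $8,225 applies.
Total: $1,710 + $4,300 + $8,225 = $14,235.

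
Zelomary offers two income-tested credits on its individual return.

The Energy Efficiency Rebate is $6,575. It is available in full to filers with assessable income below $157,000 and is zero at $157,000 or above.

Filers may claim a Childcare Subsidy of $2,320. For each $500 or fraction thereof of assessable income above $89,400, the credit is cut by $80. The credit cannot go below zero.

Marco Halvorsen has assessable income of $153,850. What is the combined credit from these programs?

Energy Efficiency Rebate: $153,850 is below the $157,000 cutoff, so the full $6,575 applies.
Childcare Subsidy: income exceeds $89,400 by $64,450 → 129 increments × $80 = $10,320 ≥ base, so the credit is $0.
Total: $6,575 + $0 = $6,575.

$6,575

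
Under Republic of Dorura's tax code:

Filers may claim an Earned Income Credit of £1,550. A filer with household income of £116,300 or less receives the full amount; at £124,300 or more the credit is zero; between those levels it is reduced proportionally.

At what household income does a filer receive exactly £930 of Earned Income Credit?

£930 is 930/1,550 of the full £1,550, so 620/1,550 of the £8,000 range has been used: income = £116,300 + £8,000 × 620/1,550 = £119,500.

£119,500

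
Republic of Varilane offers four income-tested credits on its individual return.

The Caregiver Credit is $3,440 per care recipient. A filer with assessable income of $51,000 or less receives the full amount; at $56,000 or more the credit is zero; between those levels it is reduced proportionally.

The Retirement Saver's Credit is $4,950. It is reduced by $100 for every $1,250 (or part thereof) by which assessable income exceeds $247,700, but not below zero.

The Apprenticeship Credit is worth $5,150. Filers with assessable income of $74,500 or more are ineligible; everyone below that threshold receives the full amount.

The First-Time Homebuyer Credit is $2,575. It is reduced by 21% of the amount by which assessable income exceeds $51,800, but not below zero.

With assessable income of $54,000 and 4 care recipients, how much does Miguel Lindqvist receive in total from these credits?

$17,717

Caregiver Credit: base = 4 × $3,440 = $13,760. $54,000 is $3,000 into a $5,000 phase-out range, leaving 2,000/5,000 of the credit: $13,760 × 2,000/5,000 = $5,504.
Retirement Saver's Credit: $54,000 is at or below the $247,700 threshold, so the full $4,950 applies.
Apprenticeship Credit: $54,000 is below the $74,500 cutoff, so the full $5,150 applies.
First-Time Homebuyer Credit: 21% of the $2,200 excess over $51,800 is $462; credit = $2,575 − $462 = $2,113.
Total: $5,504 + $4,950 + $5,150 + $2,113 = $17,717.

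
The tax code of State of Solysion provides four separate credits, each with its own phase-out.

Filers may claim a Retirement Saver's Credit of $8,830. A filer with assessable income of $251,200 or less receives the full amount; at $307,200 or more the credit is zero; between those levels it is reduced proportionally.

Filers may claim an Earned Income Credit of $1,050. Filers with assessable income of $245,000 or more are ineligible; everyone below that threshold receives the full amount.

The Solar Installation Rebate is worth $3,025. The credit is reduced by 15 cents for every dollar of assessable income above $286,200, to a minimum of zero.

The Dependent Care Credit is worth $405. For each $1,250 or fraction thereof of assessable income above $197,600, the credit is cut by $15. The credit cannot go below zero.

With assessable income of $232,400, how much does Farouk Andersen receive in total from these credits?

Retirement Saver's Credit: $232,400 is at or below the $251,200 threshold, so the full $8,830 applies.
Earned Income Credit: $232,400 is below the $245,000 cutoff, so the full $1,050 applies.
Solar Installation Rebate: $232,400 is at or below the $286,200 threshold, so the full $3,025 applies.
Dependent Care Credit: income exceeds $197,600 by $34,800 → 28 increments × $15 = $420 ≥ base, so the credit is $0.
Total: $8,830 + $1,050 + $3,025 + $0 = $12,905.

$12,905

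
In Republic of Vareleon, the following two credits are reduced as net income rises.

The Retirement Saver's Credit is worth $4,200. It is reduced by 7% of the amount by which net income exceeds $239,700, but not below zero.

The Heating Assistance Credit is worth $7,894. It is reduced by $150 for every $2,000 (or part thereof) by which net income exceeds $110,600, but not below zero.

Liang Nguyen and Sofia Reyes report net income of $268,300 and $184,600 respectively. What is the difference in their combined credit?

Liang ($268,300): Retirement Saver's Credit: 7% of the $28,600 excess over $239,700 is $2,002; credit = $4,200 − $2,002 = $2,198. Heating Assistance Credit: income exceeds $110,600 by $157,700 → 79 increments × $150 = $11,850 ≥ base, so the credit is $0. total $2,198 + $0 = $2,198
Sofia ($184,600): Retirement Saver's Credit: $184,600 is at or below the $239,700 threshold, so the full $4,200 applies. Heating Assistance Credit: income exceeds $110,600 by $74,000, which is 37 full-or-partial $2,000 increments; reduction = 37 × $150 = $5,550, leaving $2,344. total $4,200 + $2,344 = $6,544
Difference: |$2,198 − $6,544| = $4,346.

$4,346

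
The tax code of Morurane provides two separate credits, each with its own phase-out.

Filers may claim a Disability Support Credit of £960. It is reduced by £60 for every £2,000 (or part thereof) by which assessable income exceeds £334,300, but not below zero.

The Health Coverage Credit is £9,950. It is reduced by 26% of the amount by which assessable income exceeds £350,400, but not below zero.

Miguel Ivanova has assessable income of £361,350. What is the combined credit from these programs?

£7,223

Disability Support Credit: income exceeds £334,300 by £27,050, which is 14 full-or-partial £2,000 increments; reduction = 14 × £60 = £840, leaving £120.
Health Coverage Credit: 26% of the £10,950 excess over £350,400 is £2,847; credit = £9,950 − £2,847 = £7,103.
Total: £120 + £7,103 = £7,223.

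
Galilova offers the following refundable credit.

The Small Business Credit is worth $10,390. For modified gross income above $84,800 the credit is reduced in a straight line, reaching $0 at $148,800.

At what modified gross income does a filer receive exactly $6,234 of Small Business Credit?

$110,400

$6,234 is 6,234/10,390 of the full $10,390, so 4,156/10,390 of the $64,000 range has been used: income = $84,800 + $64,000 × 4,156/10,390 = $110,400.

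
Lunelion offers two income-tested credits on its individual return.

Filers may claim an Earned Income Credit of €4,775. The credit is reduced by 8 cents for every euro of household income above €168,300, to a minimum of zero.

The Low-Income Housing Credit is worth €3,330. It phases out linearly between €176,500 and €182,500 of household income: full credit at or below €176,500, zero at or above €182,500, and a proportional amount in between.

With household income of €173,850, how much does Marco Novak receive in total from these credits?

Earned Income Credit: 8% of the €5,550 excess over €168,300 is €444; credit = €4,775 − €444 = €4,331.
Low-Income Housing Credit: €173,850 is at or below the €176,500 threshold, so the full €3,330 applies.
Total: €4,331 + €3,330 = €7,661.

€7,661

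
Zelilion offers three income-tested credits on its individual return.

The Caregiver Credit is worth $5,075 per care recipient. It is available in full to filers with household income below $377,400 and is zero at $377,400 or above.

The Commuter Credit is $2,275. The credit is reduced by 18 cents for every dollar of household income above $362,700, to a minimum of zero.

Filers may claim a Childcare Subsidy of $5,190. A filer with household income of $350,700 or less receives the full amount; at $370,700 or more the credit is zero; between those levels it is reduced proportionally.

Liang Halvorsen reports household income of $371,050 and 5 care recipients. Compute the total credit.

Caregiver Credit: base = 5 × $5,075 = $25,375. $371,050 is below the $377,400 cutoff, so the full $25,375 applies.
Commuter Credit: 18% of the $8,350 excess over $362,700 is $1,503; credit = $2,275 − $1,503 = $772.
Childcare Subsidy: $371,050 is at or above $370,700, so the credit is $0.
Total: $25,375 + $772 + $0 = $26,147.

$26,147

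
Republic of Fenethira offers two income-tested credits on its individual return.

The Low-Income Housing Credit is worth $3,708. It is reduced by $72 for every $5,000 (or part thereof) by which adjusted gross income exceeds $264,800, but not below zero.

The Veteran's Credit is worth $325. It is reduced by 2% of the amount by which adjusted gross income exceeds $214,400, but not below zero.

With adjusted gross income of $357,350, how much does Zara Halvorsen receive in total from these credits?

Low-Income Housing Credit: income exceeds $264,800 by $92,550, which is 19 full-or-partial $5,000 increments; reduction = 19 × $72 = $1,368, leaving $2,340.
Veteran's Credit: 2% of the $142,950 excess over $214,400 is $2,859 ≥ base, so the credit is $0.
Total: $2,340 + $0 = $2,340.

$2,340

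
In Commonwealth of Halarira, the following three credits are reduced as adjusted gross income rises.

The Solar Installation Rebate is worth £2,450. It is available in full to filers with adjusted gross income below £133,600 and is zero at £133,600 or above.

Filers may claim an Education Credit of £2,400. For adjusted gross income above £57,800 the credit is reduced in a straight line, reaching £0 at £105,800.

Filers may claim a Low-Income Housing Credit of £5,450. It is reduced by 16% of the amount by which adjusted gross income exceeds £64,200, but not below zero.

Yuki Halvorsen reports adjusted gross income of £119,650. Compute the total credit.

£2,450

Solar Installation Rebate: £119,650 is below the £133,600 cutoff, so the full £2,450 applies.
Education Credit: £119,650 is at or above £105,800, so the credit is £0.
Low-Income Housing Credit: 16% of the £55,450 excess over £64,200 is £8,872 ≥ base, so the credit is £0.
Total: £2,450 + £0 + £0 = £2,450.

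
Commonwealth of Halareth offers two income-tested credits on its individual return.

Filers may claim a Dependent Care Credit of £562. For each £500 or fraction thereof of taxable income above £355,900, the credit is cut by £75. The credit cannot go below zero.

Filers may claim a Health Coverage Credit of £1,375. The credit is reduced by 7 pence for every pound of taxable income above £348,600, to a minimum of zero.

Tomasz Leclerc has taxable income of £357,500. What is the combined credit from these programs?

Dependent Care Credit: income exceeds £355,900 by £1,600, which is 4 full-or-partial £500 increments; reduction = 4 × £75 = £300, leaving £262.
Health Coverage Credit: 7% of the £8,900 excess over £348,600 is £623; credit = £1,375 − £623 = £752.
Total: £262 + £752 = £1,014.

£1,014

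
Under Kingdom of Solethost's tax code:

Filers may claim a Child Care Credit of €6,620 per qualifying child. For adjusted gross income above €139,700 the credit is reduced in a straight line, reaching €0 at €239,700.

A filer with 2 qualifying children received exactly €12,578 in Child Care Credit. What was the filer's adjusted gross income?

Full credit = 2 × €6,620 = €13,240.
€12,578 is 12,578/13,240 of the full €13,240, so 662/13,240 of the €100,000 range has been used: income = €139,700 + €100,000 × 662/13,240 = €144,700.

€144,700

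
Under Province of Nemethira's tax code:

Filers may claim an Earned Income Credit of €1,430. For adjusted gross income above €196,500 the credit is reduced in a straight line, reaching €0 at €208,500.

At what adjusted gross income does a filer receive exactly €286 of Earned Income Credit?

€206,100

€286 is 286/1,430 of the full €1,430, so 1,144/1,430 of the €12,000 range has been used: income = €196,500 + €12,000 × 1,144/1,430 = €206,100.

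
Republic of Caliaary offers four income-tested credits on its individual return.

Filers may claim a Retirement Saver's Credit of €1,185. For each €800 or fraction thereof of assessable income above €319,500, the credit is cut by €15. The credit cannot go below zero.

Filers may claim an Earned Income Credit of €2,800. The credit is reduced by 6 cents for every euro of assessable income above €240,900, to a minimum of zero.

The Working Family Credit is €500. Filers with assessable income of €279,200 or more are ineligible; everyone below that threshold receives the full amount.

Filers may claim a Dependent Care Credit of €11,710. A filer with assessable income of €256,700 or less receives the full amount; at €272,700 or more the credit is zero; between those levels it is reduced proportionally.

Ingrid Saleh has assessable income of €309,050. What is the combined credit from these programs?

Retirement Saver's Credit: €309,050 is at or below the €319,500 threshold, so the full €1,185 applies.
Earned Income Credit: 6% of the €68,150 excess over €240,900 is €4,089 ≥ base, so the credit is €0.
Working Family Credit: €309,050 meets or exceeds the €279,200 cutoff, so the credit is €0.
Dependent Care Credit: €309,050 is at or above €272,700, so the credit is €0.
Total: €1,185 + €0 + €0 + €0 = €1,185.

€1,185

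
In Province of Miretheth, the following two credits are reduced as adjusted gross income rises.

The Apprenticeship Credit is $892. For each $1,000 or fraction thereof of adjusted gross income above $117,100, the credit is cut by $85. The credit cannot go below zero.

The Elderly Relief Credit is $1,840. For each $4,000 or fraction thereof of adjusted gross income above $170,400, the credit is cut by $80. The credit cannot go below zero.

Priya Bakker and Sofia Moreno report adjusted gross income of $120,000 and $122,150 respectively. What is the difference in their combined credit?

Priya ($120,000): Apprenticeship Credit: income exceeds $117,100 by $2,900, which is 3 full-or-partial $1,000 increments; reduction = 3 × $85 = $255, leaving $637. Elderly Relief Credit: $120,000 is at or below the $170,400 threshold, so the full $1,840 applies. total $637 + $1,840 = $2,477
Sofia ($122,150): Apprenticeship Credit: income exceeds $117,100 by $5,050, which is 6 full-or-partial $1,000 increments; reduction = 6 × $85 = $510, leaving $382. Elderly Relief Credit: $122,150 is at or below the $170,400 threshold, so the full $1,840 applies. total $382 + $1,840 = $2,222
Difference: |$2,477 − $2,222| = $255.

$255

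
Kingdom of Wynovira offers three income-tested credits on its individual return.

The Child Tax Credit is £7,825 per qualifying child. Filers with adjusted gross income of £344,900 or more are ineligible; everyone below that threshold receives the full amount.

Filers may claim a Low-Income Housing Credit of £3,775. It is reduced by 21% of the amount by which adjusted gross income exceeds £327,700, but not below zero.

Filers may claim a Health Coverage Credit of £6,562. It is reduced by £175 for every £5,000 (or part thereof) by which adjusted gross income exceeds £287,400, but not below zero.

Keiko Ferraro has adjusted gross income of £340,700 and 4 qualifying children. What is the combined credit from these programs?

Child Tax Credit: base = 4 × £7,825 = £31,300. £340,700 is below the £344,900 cutoff, so the full £31,300 applies.
Low-Income Housing Credit: 21% of the £13,000 excess over £327,700 is £2,730; credit = £3,775 − £2,730 = £1,045.
Health Coverage Credit: income exceeds £287,400 by £53,300, which is 11 full-or-partial £5,000 increments; reduction = 11 × £175 = £1,925, leaving £4,637.
Total: £31,300 + £1,045 + £4,637 = £36,982.

£36,982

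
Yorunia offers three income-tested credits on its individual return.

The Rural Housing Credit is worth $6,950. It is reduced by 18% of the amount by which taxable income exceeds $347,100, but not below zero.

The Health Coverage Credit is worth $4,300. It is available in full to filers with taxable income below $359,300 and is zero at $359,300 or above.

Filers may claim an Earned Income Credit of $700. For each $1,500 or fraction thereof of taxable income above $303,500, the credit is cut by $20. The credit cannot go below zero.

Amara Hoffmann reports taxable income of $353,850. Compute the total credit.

Rural Housing Credit: 18% of the $6,750 excess over $347,100 is $1,215; credit = $6,950 − $1,215 = $5,735.
Health Coverage Credit: $353,850 is below the $359,300 cutoff, so the full $4,300 applies.
Earned Income Credit: income exceeds $303,500 by $50,350, which is 34 full-or-partial $1,500 increments; reduction = 34 × $20 = $680, leaving $20.
Total: $5,735 + $4,300 + $20 = $10,055.

$10,055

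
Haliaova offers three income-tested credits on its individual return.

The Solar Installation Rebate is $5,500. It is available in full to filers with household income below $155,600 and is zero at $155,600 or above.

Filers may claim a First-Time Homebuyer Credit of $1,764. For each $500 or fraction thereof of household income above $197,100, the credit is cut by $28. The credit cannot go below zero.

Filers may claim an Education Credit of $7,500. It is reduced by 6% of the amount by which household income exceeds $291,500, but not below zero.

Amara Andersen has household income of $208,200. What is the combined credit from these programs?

Solar Installation Rebate: $208,200 meets or exceeds the $155,600 cutoff, so the credit is $0.
First-Time Homebuyer Credit: income exceeds $197,100 by $11,100, which is 23 full-or-partial $500 increments; reduction = 23 × $28 = $644, leaving $1,120.
Education Credit: $208,200 is at or below the $291,500 threshold, so the full $7,500 applies.
Total: $0 + $1,120 + $7,500 = $8,620.

$8,620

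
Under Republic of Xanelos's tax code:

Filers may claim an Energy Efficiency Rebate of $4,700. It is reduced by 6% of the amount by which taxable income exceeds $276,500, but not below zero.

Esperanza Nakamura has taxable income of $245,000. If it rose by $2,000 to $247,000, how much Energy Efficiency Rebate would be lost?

At $245,000 — $245,000 is at or below the $276,500 threshold, so the full $4,700 applies.
At $247,000 — $247,000 is at or below the $276,500 threshold, so the full $4,700 applies.
Lost: $4,700 − $4,700 = $0.

$0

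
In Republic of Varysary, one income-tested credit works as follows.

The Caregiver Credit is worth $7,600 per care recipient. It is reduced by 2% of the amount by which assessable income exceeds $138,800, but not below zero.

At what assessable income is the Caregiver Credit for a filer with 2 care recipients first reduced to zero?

Full credit = 2 × $7,600 = $15,200.
The credit falls by 2% of each dollar above $138,800, so it reaches zero when the excess is $15,200 / 2% = $760,000: income = $138,800 + $760,000 = $898,800.

$898,800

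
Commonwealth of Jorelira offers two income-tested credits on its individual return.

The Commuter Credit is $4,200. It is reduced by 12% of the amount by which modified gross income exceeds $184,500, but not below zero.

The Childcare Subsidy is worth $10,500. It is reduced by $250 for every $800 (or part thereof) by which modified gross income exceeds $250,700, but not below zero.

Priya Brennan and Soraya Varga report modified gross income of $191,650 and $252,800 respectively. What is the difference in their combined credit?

Priya ($191,650): Commuter Credit: 12% of the $7,150 excess over $184,500 is $858; credit = $4,200 − $858 = $3,342. Childcare Subsidy: $191,650 is at or below the $250,700 threshold, so the full $10,500 applies. total $3,342 + $10,500 = $13,842
Soraya ($252,800): Commuter Credit: 12% of the $68,300 excess over $184,500 is $8,196 ≥ base, so the credit is $0. Childcare Subsidy: income exceeds $250,700 by $2,100, which is 3 full-or-partial $800 increments; reduction = 3 × $250 = $750, leaving $9,750. total $0 + $9,750 = $9,750
Difference: |$13,842 − $9,750| = $4,092.

$4,092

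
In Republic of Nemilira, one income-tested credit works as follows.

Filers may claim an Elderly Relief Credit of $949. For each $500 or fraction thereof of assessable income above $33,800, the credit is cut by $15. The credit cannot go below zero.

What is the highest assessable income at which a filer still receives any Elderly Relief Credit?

After 63 increments the reduction is 63 × $15 = $945, leaving $4; one more increment wipes it out. Increment 63 ends at excess 63 × $500 = $31,500, so the highest qualifying income is $33,800 + $31,500 = $65,300.

$65,300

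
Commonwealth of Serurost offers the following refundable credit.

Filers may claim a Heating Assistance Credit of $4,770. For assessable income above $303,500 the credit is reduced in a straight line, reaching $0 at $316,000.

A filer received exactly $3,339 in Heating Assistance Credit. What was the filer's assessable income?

$3,339 is 3,339/4,770 of the full $4,770, so 1,431/4,770 of the $12,500 range has been used: income = $303,500 + $12,500 × 1,431/4,770 = $307,250.

$307,250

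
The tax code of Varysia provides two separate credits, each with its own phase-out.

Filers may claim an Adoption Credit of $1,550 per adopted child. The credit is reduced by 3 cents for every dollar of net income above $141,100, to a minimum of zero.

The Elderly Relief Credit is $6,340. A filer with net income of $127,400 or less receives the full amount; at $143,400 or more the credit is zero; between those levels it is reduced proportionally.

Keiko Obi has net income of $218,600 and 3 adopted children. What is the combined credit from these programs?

$2,325

Adoption Credit: base = 3 × $1,550 = $4,650. 3% of the $77,500 excess over $141,100 is $2,325; credit = $4,650 − $2,325 = $2,325.
Elderly Relief Credit: $218,600 is at or above $143,400, so the credit is $0.
Total: $2,325 + $0 = $2,325.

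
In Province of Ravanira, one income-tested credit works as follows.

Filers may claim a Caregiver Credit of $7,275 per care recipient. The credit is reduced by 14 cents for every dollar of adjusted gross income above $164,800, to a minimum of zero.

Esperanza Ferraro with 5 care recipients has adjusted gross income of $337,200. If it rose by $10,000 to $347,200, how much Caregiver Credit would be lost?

At $337,200 — base = 5 × $7,275 = $36,375. 14% of the $172,400 excess over $164,800 is $24,136; credit = $36,375 − $24,136 = $12,239.
At $347,200 — base = 5 × $7,275 = $36,375. 14% of the $182,400 excess over $164,800 is $25,536; credit = $36,375 − $25,536 = $10,839.
Lost: $12,239 − $10,839 = $1,400.

$1,400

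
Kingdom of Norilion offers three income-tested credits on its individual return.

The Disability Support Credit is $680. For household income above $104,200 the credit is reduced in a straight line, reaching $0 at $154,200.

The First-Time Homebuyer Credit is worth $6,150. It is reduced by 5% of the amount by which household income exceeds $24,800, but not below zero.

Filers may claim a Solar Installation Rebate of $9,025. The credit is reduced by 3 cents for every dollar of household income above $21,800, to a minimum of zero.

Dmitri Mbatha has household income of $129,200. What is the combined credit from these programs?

Disability Support Credit: $129,200 is $25,000 into a $50,000 phase-out range, leaving 25,000/50,000 of the credit: $680 × 25,000/50,000 = $340.
First-Time Homebuyer Credit: 5% of the $104,400 excess over $24,800 is $5,220; credit = $6,150 − $5,220 = $930.
Solar Installation Rebate: 3% of the $107,400 excess over $21,800 is $3,222; credit = $9,025 − $3,222 = $5,803.
Total: $340 + $930 + $5,803 = $7,073.

$7,073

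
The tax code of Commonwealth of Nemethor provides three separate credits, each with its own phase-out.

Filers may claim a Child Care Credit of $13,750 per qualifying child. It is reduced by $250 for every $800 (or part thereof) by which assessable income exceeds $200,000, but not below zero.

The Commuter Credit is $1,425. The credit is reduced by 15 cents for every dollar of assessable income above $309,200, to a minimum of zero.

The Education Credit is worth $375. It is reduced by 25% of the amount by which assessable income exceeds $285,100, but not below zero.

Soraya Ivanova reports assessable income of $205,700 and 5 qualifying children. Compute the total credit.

$68,550

Child Care Credit: base = 5 × $13,750 = $68,750. income exceeds $200,000 by $5,700, which is 8 full-or-partial $800 increments; reduction = 8 × $250 = $2,000, leaving $66,750.
Commuter Credit: $205,700 is at or below the $309,200 threshold, so the full $1,425 applies.
Education Credit: $205,700 is at or below the $285,100 threshold, so the full $375 applies.
Total: $66,750 + $1,425 + $375 = $68,550.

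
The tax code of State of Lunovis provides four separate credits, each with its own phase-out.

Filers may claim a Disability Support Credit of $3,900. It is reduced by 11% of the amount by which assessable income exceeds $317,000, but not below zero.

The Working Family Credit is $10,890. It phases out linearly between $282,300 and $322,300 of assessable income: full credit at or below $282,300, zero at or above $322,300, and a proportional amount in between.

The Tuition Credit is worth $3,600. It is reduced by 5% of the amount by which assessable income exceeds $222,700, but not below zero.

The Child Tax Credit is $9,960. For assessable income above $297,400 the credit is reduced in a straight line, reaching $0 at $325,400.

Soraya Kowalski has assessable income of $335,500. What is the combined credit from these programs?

Disability Support Credit: 11% of the $18,500 excess over $317,000 is $2,035; credit = $3,900 − $2,035 = $1,865.
Working Family Credit: $335,500 is at or above $322,300, so the credit is $0.
Tuition Credit: 5% of the $112,800 excess over $222,700 is $5,640 ≥ base, so the credit is $0.
Child Tax Credit: $335,500 is at or above $325,400, so the credit is $0.
Total: $1,865 + $0 + $0 + $0 = $1,865.

$1,865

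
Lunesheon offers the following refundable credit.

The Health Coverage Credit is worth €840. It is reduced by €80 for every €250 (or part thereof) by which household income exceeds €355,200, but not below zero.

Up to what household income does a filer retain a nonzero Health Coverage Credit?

After 10 increments the reduction is 10 × €80 = €800, leaving €40; one more increment wipes it out. Increment 10 ends at excess 10 × €250 = €2,500, so the highest qualifying income is €355,200 + €2,500 = €357,700.

€357,700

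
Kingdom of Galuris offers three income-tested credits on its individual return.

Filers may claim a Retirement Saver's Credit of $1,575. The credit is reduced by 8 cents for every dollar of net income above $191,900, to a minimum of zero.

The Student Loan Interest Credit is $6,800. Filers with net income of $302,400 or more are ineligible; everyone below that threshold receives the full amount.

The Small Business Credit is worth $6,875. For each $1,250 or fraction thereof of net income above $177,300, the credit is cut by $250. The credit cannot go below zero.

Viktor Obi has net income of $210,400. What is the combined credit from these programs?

Retirement Saver's Credit: 8% of the $18,500 excess over $191,900 is $1,480; credit = $1,575 − $1,480 = $95.
Student Loan Interest Credit: $210,400 is below the $302,400 cutoff, so the full $6,800 applies.
Small Business Credit: income exceeds $177,300 by $33,100, which is 27 full-or-partial $1,250 increments; reduction = 27 × $250 = $6,750, leaving $125.
Total: $95 + $6,800 + $125 = $7,020.

$7,020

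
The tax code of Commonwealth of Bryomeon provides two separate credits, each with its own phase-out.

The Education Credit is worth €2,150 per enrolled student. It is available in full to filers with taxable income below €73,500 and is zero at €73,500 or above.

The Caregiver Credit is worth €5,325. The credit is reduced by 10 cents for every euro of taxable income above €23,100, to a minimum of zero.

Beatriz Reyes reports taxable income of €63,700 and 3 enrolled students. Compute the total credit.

€7,715

Education Credit: base = 3 × €2,150 = €6,450. €63,700 is below the €73,500 cutoff, so the full €6,450 applies.
Caregiver Credit: 10% of the €40,600 excess over €23,100 is €4,060; credit = €5,325 − €4,060 = €1,265.
Total: €6,450 + €1,265 = €7,715.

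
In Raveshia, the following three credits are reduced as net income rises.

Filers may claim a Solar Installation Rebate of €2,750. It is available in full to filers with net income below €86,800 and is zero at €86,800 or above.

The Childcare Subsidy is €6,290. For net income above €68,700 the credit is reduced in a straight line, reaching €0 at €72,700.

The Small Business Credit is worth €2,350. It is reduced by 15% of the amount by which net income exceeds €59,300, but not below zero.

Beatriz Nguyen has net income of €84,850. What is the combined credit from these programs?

€2,750

Solar Installation Rebate: €84,850 is below the €86,800 cutoff, so the full €2,750 applies.
Childcare Subsidy: €84,850 is at or above €72,700, so the credit is €0.
Small Business Credit: 15% of the €25,550 excess over €59,300 is €3,832.50 ≥ base, so the credit is €0.
Total: €2,750 + €0 + €0 = €2,750.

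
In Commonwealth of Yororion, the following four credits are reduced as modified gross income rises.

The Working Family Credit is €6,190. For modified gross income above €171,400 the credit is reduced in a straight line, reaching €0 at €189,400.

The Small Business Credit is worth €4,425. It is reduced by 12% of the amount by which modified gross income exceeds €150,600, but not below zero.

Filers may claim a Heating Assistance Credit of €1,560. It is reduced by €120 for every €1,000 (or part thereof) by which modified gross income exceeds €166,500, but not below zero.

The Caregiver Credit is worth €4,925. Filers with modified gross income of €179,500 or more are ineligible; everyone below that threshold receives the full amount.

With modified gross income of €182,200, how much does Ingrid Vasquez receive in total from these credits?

Working Family Credit: €182,200 is €10,800 into a €18,000 phase-out range, leaving 7,200/18,000 of the credit: €6,190 × 7,200/18,000 = €2,476.
Small Business Credit: 12% of the €31,600 excess over €150,600 is €3,792; credit = €4,425 − €3,792 = €633.
Heating Assistance Credit: income exceeds €166,500 by €15,700 → 16 increments × €120 = €1,920 ≥ base, so the credit is €0.
Caregiver Credit: €182,200 meets or exceeds the €179,500 cutoff, so the credit is €0.
Total: €2,476 + €633 + €0 + €0 = €3,109.

€3,109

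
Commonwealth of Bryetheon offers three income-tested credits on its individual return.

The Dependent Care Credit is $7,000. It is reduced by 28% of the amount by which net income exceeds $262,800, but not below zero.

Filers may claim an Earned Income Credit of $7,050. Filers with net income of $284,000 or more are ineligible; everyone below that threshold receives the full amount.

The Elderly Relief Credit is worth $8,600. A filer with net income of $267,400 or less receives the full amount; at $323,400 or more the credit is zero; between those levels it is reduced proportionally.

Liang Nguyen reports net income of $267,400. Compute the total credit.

Dependent Care Credit: 28% of the $4,600 excess over $262,800 is $1,288; credit = $7,000 − $1,288 = $5,712.
Earned Income Credit: $267,400 is below the $284,000 cutoff, so the full $7,050 applies.
Elderly Relief Credit: $267,400 is at or below the $267,400 threshold, so the full $8,600 applies.
Total: $5,712 + $7,050 + $8,600 = $21,362.

$21,362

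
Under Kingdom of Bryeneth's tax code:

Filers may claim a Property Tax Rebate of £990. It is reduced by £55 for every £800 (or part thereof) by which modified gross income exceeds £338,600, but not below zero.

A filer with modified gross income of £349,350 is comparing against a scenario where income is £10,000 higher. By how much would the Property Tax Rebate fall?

At £349,350 — income exceeds £338,600 by £10,750, which is 14 full-or-partial £800 increments; reduction = 14 × £55 = £770, leaving £220.
At £359,350 — income exceeds £338,600 by £20,750 → 26 increments × £55 = £1,430 ≥ base, so the credit is £0.
Lost: £220 − £0 = £220.

£220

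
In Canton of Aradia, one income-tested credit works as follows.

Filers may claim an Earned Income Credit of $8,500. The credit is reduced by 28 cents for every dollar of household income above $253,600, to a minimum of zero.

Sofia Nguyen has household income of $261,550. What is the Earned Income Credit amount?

Earned Income Credit: 28% of the $7,950 excess over $253,600 is $2,226; credit = $8,500 − $2,226 = $6,274.

$6,274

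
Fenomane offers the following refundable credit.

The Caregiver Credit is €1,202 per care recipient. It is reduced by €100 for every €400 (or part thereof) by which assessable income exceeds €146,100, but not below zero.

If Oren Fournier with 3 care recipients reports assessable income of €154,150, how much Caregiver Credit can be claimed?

Caregiver Credit: base = 3 × €1,202 = €3,606. income exceeds €146,100 by €8,050, which is 21 full-or-partial €400 increments; reduction = 21 × €100 = €2,100, leaving €1,506.

€1,506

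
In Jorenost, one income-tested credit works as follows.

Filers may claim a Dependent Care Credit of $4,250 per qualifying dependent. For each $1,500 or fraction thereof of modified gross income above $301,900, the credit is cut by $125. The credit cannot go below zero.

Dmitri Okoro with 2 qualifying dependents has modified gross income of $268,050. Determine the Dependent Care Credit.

$8,500

Dependent Care Credit: base = 2 × $4,250 = $8,500. $268,050 is at or below the $301,900 threshold, so the full $8,500 applies.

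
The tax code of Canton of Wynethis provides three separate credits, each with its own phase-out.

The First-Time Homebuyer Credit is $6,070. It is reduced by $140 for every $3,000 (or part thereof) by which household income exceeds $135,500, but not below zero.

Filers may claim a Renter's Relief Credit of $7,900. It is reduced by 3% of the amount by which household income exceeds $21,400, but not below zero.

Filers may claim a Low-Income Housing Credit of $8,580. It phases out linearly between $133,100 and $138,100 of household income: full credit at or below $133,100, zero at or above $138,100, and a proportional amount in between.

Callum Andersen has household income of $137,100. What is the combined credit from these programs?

$12,075

First-Time Homebuyer Credit: income exceeds $135,500 by $1,600, which is 1 full-or-partial $3,000 increment; reduction = 1 × $140 = $140, leaving $5,930.
Renter's Relief Credit: 3% of the $115,700 excess over $21,400 is $3,471; credit = $7,900 − $3,471 = $4,429.
Low-Income Housing Credit: $137,100 is $4,000 into a $5,000 phase-out range, leaving 1,000/5,000 of the credit: $8,580 × 1,000/5,000 = $1,716.
Total: $5,930 + $4,429 + $1,716 = $12,075.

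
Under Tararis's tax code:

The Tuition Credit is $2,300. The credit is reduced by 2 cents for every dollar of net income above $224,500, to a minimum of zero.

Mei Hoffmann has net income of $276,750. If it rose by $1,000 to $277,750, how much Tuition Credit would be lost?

At $276,750 — 2% of the $52,250 excess over $224,500 is $1,045; credit = $2,300 − $1,045 = $1,255.
At $277,750 — 2% of the $53,250 excess over $224,500 is $1,065; credit = $2,300 − $1,065 = $1,235.
Lost: $1,255 − $1,235 = $20.

$20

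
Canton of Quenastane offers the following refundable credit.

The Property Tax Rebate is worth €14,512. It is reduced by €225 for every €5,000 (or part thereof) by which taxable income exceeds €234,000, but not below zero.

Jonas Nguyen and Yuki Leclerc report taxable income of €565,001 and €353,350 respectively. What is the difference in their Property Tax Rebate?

€9,112

Jonas (€565,001): Property Tax Rebate: income exceeds €234,000 by €331,001 → 67 increments × €225 = €15,075 ≥ base, so the credit is €0.
Yuki (€353,350): Property Tax Rebate: income exceeds €234,000 by €119,350, which is 24 full-or-partial €5,000 increments; reduction = 24 × €225 = €5,400, leaving €9,112.
Difference: |€0 − €9,112| = €9,112.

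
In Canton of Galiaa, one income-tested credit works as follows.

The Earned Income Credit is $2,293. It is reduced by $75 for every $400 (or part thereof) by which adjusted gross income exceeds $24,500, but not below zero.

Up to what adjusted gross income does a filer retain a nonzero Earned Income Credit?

$36,500

After 30 increments the reduction is 30 × $75 = $2,250, leaving $43; one more increment wipes it out. Increment 30 ends at excess 30 × $400 = $12,000, so the highest qualifying income is $24,500 + $12,000 = $36,500.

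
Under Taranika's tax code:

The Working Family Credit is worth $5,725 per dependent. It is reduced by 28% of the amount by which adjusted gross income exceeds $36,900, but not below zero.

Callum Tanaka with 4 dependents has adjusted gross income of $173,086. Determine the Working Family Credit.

$0

Working Family Credit: base = 4 × $5,725 = $22,900. 28% of the $136,186 excess over $36,900 is $38,132.08 ≥ base, so the credit is $0.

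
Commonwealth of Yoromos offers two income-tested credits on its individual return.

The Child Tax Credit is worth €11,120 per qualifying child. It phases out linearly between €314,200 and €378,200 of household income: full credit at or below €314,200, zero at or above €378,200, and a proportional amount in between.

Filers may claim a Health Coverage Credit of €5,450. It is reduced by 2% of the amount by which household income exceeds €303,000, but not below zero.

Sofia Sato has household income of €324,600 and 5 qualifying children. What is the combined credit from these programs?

€51,583

Child Tax Credit: base = 5 × €11,120 = €55,600. €324,600 is €10,400 into a €64,000 phase-out range, leaving 53,600/64,000 of the credit: €55,600 × 53,600/64,000 = €46,565.
Health Coverage Credit: 2% of the €21,600 excess over €303,000 is €432; credit = €5,450 − €432 = €5,018.
Total: €46,565 + €5,018 = €51,583.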